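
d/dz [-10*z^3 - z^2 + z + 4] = -30*z^2 - 2*z + 1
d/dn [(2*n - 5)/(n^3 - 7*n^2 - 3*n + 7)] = (-4*n^3 + 29*n^2 - 70*n - 1)/(n^6 - 14*n^5 + 43*n^4 + 56*n^3 - 89*n^2 - 42*n + 49)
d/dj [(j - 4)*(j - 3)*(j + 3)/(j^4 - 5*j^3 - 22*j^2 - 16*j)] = (-j^6 + 8*j^5 - 15*j^4 - 266*j^3 + 406*j^2 + 1584*j + 576)/(j^2*(j^6 - 10*j^5 - 19*j^4 + 188*j^3 + 644*j^2 + 704*j + 256))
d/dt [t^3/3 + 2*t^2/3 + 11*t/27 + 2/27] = t^2 + 4*t/3 + 11/27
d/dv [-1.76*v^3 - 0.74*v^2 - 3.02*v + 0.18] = -5.28*v^2 - 1.48*v - 3.02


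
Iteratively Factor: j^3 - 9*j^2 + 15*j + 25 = (j - 5)*(j^2 - 4*j - 5) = (j - 5)*(j + 1)*(j - 5)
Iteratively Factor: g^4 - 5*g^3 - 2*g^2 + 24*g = (g - 4)*(g^3 - g^2 - 6*g) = (g - 4)*(g + 2)*(g^2 - 3*g) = g*(g - 4)*(g + 2)*(g - 3)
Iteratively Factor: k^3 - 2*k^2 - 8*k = (k - 4)*(k^2 + 2*k) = (k - 4)*(k + 2)*(k)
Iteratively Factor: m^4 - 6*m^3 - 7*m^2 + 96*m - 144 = (m - 3)*(m^3 - 3*m^2 - 16*m + 48) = (m - 3)*(m + 4)*(m^2 - 7*m + 12) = (m - 4)*(m - 3)*(m + 4)*(m - 3)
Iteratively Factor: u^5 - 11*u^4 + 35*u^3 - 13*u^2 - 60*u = (u + 1)*(u^4 - 12*u^3 + 47*u^2 - 60*u) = (u - 3)*(u + 1)*(u^3 - 9*u^2 + 20*u) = (u - 5)*(u - 3)*(u + 1)*(u^2 - 4*u) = u*(u - 5)*(u - 3)*(u + 1)*(u - 4)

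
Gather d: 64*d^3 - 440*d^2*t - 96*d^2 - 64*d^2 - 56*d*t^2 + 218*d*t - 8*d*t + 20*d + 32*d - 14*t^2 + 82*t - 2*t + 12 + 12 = 64*d^3 + d^2*(-440*t - 160) + d*(-56*t^2 + 210*t + 52) - 14*t^2 + 80*t + 24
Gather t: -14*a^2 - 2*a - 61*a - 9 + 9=-14*a^2 - 63*a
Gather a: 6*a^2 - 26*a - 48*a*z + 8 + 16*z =6*a^2 + a*(-48*z - 26) + 16*z + 8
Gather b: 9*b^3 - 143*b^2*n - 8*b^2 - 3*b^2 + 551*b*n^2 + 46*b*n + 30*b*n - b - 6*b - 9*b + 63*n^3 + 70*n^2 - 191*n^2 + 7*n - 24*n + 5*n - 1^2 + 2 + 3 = 9*b^3 + b^2*(-143*n - 11) + b*(551*n^2 + 76*n - 16) + 63*n^3 - 121*n^2 - 12*n + 4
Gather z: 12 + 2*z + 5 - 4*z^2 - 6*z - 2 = -4*z^2 - 4*z + 15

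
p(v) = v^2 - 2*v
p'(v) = 2*v - 2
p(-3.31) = 17.58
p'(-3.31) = -8.62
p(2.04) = 0.08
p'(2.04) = 2.08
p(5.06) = 15.48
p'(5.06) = 8.12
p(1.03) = -1.00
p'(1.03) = 0.06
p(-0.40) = 0.96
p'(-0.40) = -2.80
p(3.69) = 6.24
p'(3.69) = 5.38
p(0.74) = -0.93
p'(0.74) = -0.52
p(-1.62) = 5.86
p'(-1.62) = -5.24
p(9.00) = 63.00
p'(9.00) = 16.00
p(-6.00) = 48.00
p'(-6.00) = -14.00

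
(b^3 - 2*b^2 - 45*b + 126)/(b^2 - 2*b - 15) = (-b^3 + 2*b^2 + 45*b - 126)/(-b^2 + 2*b + 15)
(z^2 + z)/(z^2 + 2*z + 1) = z/(z + 1)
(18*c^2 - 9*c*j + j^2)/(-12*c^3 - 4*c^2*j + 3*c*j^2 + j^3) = (-18*c^2 + 9*c*j - j^2)/(12*c^3 + 4*c^2*j - 3*c*j^2 - j^3)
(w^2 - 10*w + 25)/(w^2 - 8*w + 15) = (w - 5)/(w - 3)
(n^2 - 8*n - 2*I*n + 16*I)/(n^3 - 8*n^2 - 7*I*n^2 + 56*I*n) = (n - 2*I)/(n*(n - 7*I))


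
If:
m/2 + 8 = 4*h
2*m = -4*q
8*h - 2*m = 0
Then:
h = 4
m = 16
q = -8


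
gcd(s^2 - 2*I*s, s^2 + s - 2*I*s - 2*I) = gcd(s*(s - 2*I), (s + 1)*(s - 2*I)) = s - 2*I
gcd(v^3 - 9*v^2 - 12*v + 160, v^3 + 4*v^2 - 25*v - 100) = v^2 - v - 20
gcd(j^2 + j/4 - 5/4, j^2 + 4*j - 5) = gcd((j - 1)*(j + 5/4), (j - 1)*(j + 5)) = j - 1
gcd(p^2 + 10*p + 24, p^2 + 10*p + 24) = p^2 + 10*p + 24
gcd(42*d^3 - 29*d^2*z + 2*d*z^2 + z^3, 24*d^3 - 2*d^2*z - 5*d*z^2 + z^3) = -3*d + z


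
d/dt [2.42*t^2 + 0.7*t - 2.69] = 4.84*t + 0.7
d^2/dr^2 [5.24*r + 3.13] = 0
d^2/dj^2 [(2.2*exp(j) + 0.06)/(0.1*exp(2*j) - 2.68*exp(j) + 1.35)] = (0.022*exp(4*j) + 0.592*exp(3*j) - 1.83024*exp(2*j) + 8.358144*exp(j) + 4.22658)*exp(j)/(0.001*exp(6*j) - 0.0804*exp(5*j) + 2.19522*exp(4*j) - 21.419632*exp(3*j) + 29.63547*exp(2*j) - 14.6529*exp(j) + 2.460375)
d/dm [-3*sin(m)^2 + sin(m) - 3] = (1 - 6*sin(m))*cos(m)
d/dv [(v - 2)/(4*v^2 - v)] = 2*(-2*v^2 + 8*v - 1)/(v^2*(16*v^2 - 8*v + 1))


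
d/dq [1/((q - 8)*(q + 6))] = 2*(1 - q)/(q^4 - 4*q^3 - 92*q^2 + 192*q + 2304)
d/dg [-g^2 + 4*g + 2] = 4 - 2*g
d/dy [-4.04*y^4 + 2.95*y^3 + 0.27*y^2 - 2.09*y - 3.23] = -16.16*y^3 + 8.85*y^2 + 0.54*y - 2.09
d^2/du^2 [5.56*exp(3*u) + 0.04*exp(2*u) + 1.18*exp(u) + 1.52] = (50.04*exp(2*u) + 0.16*exp(u) + 1.18)*exp(u)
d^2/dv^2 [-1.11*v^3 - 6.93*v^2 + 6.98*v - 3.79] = -6.66*v - 13.86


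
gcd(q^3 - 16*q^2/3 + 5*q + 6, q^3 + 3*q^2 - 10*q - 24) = q - 3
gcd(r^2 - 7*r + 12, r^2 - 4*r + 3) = r - 3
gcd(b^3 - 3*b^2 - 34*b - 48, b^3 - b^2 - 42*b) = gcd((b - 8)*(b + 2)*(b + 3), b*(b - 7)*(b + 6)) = 1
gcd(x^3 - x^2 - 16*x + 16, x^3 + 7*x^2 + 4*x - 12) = x - 1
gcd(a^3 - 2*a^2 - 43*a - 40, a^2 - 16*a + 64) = a - 8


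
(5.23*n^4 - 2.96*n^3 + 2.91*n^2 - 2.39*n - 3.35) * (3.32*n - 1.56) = 17.3636*n^5 - 17.986*n^4 + 14.2788*n^3 - 12.4744*n^2 - 7.3936*n + 5.226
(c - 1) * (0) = 0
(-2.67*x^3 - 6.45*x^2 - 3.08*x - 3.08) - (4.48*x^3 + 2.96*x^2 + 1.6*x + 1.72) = -7.15*x^3 - 9.41*x^2 - 4.68*x - 4.8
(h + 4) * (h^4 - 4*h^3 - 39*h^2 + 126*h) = h^5 - 55*h^3 - 30*h^2 + 504*h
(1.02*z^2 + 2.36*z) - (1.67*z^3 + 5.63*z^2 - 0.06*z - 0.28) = -1.67*z^3 - 4.61*z^2 + 2.42*z + 0.28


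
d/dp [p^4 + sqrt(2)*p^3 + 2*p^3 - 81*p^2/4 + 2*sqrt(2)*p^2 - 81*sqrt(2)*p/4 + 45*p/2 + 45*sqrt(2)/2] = 4*p^3 + 3*sqrt(2)*p^2 + 6*p^2 - 81*p/2 + 4*sqrt(2)*p - 81*sqrt(2)/4 + 45/2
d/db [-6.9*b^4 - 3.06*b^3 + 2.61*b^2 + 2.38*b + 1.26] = -27.6*b^3 - 9.18*b^2 + 5.22*b + 2.38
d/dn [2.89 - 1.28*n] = -1.28000000000000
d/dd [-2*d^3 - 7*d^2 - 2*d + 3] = -6*d^2 - 14*d - 2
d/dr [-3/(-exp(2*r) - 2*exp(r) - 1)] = -6*(exp(r) + 1)*exp(r)/(exp(2*r) + 2*exp(r) + 1)^2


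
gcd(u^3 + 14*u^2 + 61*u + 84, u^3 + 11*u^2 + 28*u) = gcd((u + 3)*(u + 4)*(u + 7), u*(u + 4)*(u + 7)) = u^2 + 11*u + 28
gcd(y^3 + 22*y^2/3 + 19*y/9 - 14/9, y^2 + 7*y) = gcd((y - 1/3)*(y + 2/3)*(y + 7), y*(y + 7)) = y + 7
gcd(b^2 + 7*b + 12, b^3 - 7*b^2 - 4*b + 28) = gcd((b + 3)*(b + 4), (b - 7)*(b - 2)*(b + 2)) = 1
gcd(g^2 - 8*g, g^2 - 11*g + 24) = g - 8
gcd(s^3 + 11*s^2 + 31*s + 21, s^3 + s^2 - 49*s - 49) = s^2 + 8*s + 7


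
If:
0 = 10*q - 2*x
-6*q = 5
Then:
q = -5/6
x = -25/6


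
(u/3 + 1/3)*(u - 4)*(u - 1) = u^3/3 - 4*u^2/3 - u/3 + 4/3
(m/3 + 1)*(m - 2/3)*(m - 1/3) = m^3/3 + 2*m^2/3 - 25*m/27 + 2/9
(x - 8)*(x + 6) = x^2 - 2*x - 48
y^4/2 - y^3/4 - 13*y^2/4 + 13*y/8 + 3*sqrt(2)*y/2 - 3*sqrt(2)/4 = (y/2 + sqrt(2))*(y - 1/2)*(y - 3*sqrt(2)/2)*(y - sqrt(2)/2)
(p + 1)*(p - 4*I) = p^2 + p - 4*I*p - 4*I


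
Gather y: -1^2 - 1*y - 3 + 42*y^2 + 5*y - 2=42*y^2 + 4*y - 6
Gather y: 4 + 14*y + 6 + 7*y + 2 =21*y + 12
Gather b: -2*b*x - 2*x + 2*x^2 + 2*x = -2*b*x + 2*x^2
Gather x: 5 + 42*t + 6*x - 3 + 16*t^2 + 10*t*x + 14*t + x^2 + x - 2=16*t^2 + 56*t + x^2 + x*(10*t + 7)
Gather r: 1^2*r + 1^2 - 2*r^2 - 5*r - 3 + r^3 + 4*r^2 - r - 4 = r^3 + 2*r^2 - 5*r - 6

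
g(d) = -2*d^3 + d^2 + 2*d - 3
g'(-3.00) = -58.00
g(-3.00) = 54.00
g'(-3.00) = -58.00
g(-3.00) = 54.00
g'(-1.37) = -12.00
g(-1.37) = 1.28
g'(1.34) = -6.09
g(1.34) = -3.34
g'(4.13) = -92.08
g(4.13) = -118.57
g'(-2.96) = -56.49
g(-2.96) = 51.71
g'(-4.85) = -148.84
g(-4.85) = 238.99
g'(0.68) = 0.59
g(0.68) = -1.81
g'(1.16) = -3.75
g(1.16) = -2.46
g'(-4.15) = -109.64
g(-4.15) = 148.87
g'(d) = -6*d^2 + 2*d + 2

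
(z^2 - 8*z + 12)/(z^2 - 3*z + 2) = (z - 6)/(z - 1)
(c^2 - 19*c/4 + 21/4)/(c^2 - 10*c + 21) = (c - 7/4)/(c - 7)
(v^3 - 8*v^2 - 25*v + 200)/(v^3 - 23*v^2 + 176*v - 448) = (v^2 - 25)/(v^2 - 15*v + 56)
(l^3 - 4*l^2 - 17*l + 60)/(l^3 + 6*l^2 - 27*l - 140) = (l - 3)/(l + 7)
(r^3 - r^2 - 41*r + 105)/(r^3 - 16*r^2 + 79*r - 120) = (r + 7)/(r - 8)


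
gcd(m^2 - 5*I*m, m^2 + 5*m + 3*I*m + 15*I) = 1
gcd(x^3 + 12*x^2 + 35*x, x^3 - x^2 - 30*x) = x^2 + 5*x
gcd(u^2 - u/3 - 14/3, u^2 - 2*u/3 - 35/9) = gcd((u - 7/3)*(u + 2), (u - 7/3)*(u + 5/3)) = u - 7/3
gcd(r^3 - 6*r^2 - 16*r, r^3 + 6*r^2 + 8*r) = r^2 + 2*r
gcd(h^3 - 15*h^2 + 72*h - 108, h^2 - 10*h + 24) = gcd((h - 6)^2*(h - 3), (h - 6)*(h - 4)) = h - 6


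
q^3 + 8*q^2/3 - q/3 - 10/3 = (q - 1)*(q + 5/3)*(q + 2)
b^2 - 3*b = b*(b - 3)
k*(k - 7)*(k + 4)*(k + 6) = k^4 + 3*k^3 - 46*k^2 - 168*k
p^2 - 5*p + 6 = (p - 3)*(p - 2)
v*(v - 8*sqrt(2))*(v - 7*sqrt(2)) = v^3 - 15*sqrt(2)*v^2 + 112*v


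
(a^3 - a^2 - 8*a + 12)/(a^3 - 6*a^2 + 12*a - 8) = (a + 3)/(a - 2)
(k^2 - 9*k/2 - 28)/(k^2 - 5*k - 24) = (k + 7/2)/(k + 3)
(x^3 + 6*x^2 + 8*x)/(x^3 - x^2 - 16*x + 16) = x*(x + 2)/(x^2 - 5*x + 4)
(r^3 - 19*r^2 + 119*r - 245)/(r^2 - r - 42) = (r^2 - 12*r + 35)/(r + 6)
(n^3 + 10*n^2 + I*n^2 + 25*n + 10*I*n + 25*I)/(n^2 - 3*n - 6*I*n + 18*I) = (n^3 + n^2*(10 + I) + n*(25 + 10*I) + 25*I)/(n^2 + n*(-3 - 6*I) + 18*I)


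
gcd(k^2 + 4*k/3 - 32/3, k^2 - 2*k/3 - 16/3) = k - 8/3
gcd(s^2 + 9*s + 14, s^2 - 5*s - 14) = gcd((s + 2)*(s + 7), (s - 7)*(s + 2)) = s + 2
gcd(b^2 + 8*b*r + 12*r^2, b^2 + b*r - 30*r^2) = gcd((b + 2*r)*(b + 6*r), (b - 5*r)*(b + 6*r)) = b + 6*r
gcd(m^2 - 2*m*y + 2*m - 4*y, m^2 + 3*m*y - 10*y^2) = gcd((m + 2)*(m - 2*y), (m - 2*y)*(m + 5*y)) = -m + 2*y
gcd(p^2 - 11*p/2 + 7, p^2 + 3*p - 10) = p - 2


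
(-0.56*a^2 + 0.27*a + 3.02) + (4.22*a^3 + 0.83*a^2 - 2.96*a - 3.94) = 4.22*a^3 + 0.27*a^2 - 2.69*a - 0.92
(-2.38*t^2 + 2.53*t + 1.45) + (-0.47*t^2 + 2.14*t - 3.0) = -2.85*t^2 + 4.67*t - 1.55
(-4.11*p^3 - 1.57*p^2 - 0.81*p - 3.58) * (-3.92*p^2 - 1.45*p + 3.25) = 16.1112*p^5 + 12.1139*p^4 - 7.9058*p^3 + 10.1056*p^2 + 2.5585*p - 11.635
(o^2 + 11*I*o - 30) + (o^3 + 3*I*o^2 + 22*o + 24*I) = o^3 + o^2 + 3*I*o^2 + 22*o + 11*I*o - 30 + 24*I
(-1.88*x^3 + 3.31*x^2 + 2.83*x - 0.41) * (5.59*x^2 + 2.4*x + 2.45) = -10.5092*x^5 + 13.9909*x^4 + 19.1577*x^3 + 12.6096*x^2 + 5.9495*x - 1.0045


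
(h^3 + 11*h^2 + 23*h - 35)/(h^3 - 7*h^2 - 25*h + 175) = (h^2 + 6*h - 7)/(h^2 - 12*h + 35)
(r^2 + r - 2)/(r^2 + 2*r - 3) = (r + 2)/(r + 3)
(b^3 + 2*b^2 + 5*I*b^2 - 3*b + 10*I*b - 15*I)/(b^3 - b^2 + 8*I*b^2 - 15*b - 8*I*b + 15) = (b + 3)/(b + 3*I)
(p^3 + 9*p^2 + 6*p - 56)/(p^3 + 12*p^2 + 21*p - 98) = (p + 4)/(p + 7)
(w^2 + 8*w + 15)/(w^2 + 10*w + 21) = (w + 5)/(w + 7)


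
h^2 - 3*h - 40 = (h - 8)*(h + 5)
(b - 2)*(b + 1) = b^2 - b - 2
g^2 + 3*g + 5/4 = (g + 1/2)*(g + 5/2)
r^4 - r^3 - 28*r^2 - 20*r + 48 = (r - 6)*(r - 1)*(r + 2)*(r + 4)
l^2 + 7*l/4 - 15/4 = (l - 5/4)*(l + 3)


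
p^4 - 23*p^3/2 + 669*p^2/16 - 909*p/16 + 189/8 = (p - 6)*(p - 3)*(p - 7/4)*(p - 3/4)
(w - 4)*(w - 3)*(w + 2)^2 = w^4 - 3*w^3 - 12*w^2 + 20*w + 48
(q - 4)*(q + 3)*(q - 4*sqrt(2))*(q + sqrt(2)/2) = q^4 - 7*sqrt(2)*q^3/2 - q^3 - 16*q^2 + 7*sqrt(2)*q^2/2 + 4*q + 42*sqrt(2)*q + 48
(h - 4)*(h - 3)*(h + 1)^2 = h^4 - 5*h^3 - h^2 + 17*h + 12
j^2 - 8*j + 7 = (j - 7)*(j - 1)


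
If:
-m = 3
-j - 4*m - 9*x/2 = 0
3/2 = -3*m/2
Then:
No Solution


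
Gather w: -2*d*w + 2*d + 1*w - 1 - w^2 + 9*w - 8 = 2*d - w^2 + w*(10 - 2*d) - 9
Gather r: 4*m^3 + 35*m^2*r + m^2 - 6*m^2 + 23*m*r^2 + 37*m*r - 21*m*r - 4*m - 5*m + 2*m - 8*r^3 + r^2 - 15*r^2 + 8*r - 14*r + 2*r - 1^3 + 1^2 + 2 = 4*m^3 - 5*m^2 - 7*m - 8*r^3 + r^2*(23*m - 14) + r*(35*m^2 + 16*m - 4) + 2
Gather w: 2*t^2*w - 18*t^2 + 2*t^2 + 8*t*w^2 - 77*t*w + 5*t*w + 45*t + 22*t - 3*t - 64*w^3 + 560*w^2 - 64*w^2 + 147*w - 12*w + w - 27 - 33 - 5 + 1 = -16*t^2 + 64*t - 64*w^3 + w^2*(8*t + 496) + w*(2*t^2 - 72*t + 136) - 64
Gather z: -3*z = -3*z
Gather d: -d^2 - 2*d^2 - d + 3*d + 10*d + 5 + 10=-3*d^2 + 12*d + 15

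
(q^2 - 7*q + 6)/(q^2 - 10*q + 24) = (q - 1)/(q - 4)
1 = 1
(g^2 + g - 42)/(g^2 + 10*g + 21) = (g - 6)/(g + 3)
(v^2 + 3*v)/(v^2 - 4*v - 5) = v*(v + 3)/(v^2 - 4*v - 5)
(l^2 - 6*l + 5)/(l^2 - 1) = (l - 5)/(l + 1)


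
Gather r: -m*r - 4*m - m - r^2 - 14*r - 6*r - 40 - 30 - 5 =-5*m - r^2 + r*(-m - 20) - 75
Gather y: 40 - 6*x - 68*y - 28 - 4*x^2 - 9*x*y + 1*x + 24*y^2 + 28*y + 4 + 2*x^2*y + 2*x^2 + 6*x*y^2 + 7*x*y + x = -2*x^2 - 4*x + y^2*(6*x + 24) + y*(2*x^2 - 2*x - 40) + 16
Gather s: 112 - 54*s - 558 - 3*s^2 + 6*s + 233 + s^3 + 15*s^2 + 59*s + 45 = s^3 + 12*s^2 + 11*s - 168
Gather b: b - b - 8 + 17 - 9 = 0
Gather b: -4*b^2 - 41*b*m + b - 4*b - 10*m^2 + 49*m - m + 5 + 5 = -4*b^2 + b*(-41*m - 3) - 10*m^2 + 48*m + 10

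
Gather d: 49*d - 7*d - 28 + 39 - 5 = 42*d + 6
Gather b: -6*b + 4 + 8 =12 - 6*b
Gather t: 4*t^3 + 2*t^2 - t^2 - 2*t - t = 4*t^3 + t^2 - 3*t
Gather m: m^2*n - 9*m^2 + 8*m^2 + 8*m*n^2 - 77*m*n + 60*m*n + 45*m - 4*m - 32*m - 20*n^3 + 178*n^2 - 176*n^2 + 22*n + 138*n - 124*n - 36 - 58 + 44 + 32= m^2*(n - 1) + m*(8*n^2 - 17*n + 9) - 20*n^3 + 2*n^2 + 36*n - 18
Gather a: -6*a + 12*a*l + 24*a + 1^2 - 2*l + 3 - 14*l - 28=a*(12*l + 18) - 16*l - 24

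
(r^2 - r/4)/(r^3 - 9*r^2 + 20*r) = (r - 1/4)/(r^2 - 9*r + 20)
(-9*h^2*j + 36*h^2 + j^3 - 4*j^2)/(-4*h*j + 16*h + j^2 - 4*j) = (9*h^2 - j^2)/(4*h - j)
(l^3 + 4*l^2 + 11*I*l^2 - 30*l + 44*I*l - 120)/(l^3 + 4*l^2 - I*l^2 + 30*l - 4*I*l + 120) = (l + 6*I)/(l - 6*I)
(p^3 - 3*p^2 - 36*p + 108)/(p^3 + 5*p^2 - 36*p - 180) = (p - 3)/(p + 5)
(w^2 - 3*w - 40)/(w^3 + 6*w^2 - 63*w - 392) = (w + 5)/(w^2 + 14*w + 49)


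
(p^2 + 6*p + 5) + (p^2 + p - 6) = 2*p^2 + 7*p - 1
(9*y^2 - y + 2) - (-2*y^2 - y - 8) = 11*y^2 + 10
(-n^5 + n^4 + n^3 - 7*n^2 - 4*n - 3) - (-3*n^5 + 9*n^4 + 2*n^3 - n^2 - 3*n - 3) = 2*n^5 - 8*n^4 - n^3 - 6*n^2 - n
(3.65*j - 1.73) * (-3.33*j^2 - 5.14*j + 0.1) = -12.1545*j^3 - 13.0001*j^2 + 9.2572*j - 0.173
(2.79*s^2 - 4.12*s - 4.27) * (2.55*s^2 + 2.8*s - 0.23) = 7.1145*s^4 - 2.694*s^3 - 23.0662*s^2 - 11.0084*s + 0.9821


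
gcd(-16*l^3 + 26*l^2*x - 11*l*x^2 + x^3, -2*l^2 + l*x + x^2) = -l + x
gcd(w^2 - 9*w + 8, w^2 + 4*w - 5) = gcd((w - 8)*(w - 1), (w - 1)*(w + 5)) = w - 1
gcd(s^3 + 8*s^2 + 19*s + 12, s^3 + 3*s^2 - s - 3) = s^2 + 4*s + 3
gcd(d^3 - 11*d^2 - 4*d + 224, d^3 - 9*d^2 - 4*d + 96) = d - 8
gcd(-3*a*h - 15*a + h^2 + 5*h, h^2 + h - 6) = 1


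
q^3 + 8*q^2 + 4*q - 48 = (q - 2)*(q + 4)*(q + 6)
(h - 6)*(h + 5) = h^2 - h - 30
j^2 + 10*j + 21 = (j + 3)*(j + 7)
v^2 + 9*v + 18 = (v + 3)*(v + 6)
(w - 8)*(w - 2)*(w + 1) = w^3 - 9*w^2 + 6*w + 16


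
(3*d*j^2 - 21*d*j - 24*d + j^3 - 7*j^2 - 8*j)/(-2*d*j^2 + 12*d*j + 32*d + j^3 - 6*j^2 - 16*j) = (-3*d*j - 3*d - j^2 - j)/(2*d*j + 4*d - j^2 - 2*j)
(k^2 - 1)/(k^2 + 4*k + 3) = (k - 1)/(k + 3)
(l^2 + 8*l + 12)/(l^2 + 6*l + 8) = (l + 6)/(l + 4)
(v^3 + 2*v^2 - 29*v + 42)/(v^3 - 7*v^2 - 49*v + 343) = (v^2 - 5*v + 6)/(v^2 - 14*v + 49)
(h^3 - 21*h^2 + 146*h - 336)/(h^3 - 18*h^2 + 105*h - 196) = (h^2 - 14*h + 48)/(h^2 - 11*h + 28)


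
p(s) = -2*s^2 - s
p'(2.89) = -12.56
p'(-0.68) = 1.72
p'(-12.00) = 47.00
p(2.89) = -19.59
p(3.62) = -29.83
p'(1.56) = -7.24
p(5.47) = -65.31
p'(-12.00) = 47.00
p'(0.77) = -4.08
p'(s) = -4*s - 1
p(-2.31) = -8.36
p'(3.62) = -15.48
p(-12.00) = -276.00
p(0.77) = -1.96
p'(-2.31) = 8.24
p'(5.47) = -22.88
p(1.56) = -6.43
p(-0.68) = -0.24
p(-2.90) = -13.92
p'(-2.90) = 10.60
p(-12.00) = -276.00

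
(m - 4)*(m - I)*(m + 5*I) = m^3 - 4*m^2 + 4*I*m^2 + 5*m - 16*I*m - 20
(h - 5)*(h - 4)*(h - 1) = h^3 - 10*h^2 + 29*h - 20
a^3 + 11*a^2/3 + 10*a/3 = a*(a + 5/3)*(a + 2)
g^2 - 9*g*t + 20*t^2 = (g - 5*t)*(g - 4*t)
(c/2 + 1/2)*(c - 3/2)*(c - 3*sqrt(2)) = c^3/2 - 3*sqrt(2)*c^2/2 - c^2/4 - 3*c/4 + 3*sqrt(2)*c/4 + 9*sqrt(2)/4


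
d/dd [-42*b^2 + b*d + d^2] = b + 2*d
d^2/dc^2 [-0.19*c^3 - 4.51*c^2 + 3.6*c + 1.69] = -1.14*c - 9.02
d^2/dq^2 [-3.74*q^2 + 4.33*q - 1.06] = -7.48000000000000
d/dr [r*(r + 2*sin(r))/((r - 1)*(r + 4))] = (-r*(r - 1)*(r + 2*sin(r)) - r*(r + 4)*(r + 2*sin(r)) + 2*(r - 1)*(r + 4)*(r*cos(r) + r + sin(r)))/((r - 1)^2*(r + 4)^2)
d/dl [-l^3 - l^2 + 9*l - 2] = -3*l^2 - 2*l + 9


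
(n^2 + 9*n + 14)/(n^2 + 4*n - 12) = (n^2 + 9*n + 14)/(n^2 + 4*n - 12)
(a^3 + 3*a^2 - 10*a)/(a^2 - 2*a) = a + 5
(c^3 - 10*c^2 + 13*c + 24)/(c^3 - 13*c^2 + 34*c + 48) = (c - 3)/(c - 6)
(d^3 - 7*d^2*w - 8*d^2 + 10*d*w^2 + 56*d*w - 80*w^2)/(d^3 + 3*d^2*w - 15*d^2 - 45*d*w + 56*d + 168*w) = (d^2 - 7*d*w + 10*w^2)/(d^2 + 3*d*w - 7*d - 21*w)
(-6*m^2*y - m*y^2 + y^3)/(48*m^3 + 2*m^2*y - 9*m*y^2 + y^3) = y/(-8*m + y)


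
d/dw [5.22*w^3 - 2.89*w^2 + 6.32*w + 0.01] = 15.66*w^2 - 5.78*w + 6.32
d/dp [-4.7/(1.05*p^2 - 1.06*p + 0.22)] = (9.87*p - 4.982)/(1.05*p^2 - 1.06*p + 0.22)^2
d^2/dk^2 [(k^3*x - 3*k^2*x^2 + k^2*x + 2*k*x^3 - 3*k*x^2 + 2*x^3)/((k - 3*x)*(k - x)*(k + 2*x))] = 2*x*(k^3*x - k^3 - 18*k^2*x^2 + 6*k^2*x + 36*k*x^3 - 24*k*x^2 - 48*x^4 + 20*x^3)/(-k^6 + 3*k^5*x + 15*k^4*x^2 - 35*k^3*x^3 - 90*k^2*x^4 + 108*k*x^5 + 216*x^6)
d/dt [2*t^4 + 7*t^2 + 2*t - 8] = 8*t^3 + 14*t + 2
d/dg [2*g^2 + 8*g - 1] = 4*g + 8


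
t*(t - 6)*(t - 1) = t^3 - 7*t^2 + 6*t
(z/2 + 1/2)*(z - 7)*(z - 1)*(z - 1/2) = z^4/2 - 15*z^3/4 + 5*z^2/4 + 15*z/4 - 7/4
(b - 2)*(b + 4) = b^2 + 2*b - 8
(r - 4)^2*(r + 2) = r^3 - 6*r^2 + 32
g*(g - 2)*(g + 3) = g^3 + g^2 - 6*g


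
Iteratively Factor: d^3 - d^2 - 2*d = (d - 2)*(d^2 + d) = d*(d - 2)*(d + 1)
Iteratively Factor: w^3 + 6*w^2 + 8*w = (w)*(w^2 + 6*w + 8) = w*(w + 2)*(w + 4)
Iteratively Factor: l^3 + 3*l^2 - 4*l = (l)*(l^2 + 3*l - 4) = l*(l - 1)*(l + 4)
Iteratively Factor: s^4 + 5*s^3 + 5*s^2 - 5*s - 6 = (s - 1)*(s^3 + 6*s^2 + 11*s + 6) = (s - 1)*(s + 3)*(s^2 + 3*s + 2) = (s - 1)*(s + 1)*(s + 3)*(s + 2)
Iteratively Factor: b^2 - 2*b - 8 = (b + 2)*(b - 4)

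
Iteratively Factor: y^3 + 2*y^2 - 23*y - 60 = (y - 5)*(y^2 + 7*y + 12) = (y - 5)*(y + 3)*(y + 4)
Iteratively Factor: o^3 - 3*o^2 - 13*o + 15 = (o - 5)*(o^2 + 2*o - 3) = (o - 5)*(o - 1)*(o + 3)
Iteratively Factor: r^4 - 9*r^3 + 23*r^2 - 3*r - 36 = (r - 4)*(r^3 - 5*r^2 + 3*r + 9) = (r - 4)*(r - 3)*(r^2 - 2*r - 3) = (r - 4)*(r - 3)^2*(r + 1)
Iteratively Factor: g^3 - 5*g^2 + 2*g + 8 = (g - 4)*(g^2 - g - 2) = (g - 4)*(g - 2)*(g + 1)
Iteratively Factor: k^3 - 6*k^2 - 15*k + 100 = (k - 5)*(k^2 - k - 20) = (k - 5)*(k + 4)*(k - 5)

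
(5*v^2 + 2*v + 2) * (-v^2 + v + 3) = -5*v^4 + 3*v^3 + 15*v^2 + 8*v + 6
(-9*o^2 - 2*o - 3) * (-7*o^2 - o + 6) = 63*o^4 + 23*o^3 - 31*o^2 - 9*o - 18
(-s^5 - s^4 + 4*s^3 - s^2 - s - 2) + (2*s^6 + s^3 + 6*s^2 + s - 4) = 2*s^6 - s^5 - s^4 + 5*s^3 + 5*s^2 - 6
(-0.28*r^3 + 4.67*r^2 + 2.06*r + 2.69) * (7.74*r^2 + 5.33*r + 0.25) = -2.1672*r^5 + 34.6534*r^4 + 40.7655*r^3 + 32.9679*r^2 + 14.8527*r + 0.6725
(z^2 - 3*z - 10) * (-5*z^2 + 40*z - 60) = -5*z^4 + 55*z^3 - 130*z^2 - 220*z + 600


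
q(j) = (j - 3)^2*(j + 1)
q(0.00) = 9.00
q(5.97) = 61.48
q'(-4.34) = 102.91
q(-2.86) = -63.87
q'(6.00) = 51.00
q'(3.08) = 0.66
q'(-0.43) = 7.85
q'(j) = (j - 3)^2 + (j + 1)*(2*j - 6)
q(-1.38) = -7.29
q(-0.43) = 6.71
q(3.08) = 0.03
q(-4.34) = -179.94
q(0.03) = 9.09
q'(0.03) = 2.70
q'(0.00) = 3.00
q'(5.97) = 50.22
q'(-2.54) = 47.75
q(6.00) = 63.00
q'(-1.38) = 22.51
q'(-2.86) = 56.14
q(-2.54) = -47.27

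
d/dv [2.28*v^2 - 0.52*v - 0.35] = 4.56*v - 0.52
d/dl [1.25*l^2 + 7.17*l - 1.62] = 2.5*l + 7.17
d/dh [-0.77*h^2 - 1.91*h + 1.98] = -1.54*h - 1.91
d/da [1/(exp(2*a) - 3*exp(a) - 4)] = (3 - 2*exp(a))*exp(a)/(-exp(2*a) + 3*exp(a) + 4)^2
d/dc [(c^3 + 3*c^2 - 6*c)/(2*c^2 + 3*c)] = (2*c^2 + 6*c + 21)/(4*c^2 + 12*c + 9)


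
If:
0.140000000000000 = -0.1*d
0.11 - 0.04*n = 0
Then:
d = -1.40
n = 2.75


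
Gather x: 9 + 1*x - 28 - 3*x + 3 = -2*x - 16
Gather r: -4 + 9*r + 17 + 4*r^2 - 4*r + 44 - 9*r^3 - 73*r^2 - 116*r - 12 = -9*r^3 - 69*r^2 - 111*r + 45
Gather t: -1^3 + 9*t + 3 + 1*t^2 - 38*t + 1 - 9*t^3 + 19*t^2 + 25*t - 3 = -9*t^3 + 20*t^2 - 4*t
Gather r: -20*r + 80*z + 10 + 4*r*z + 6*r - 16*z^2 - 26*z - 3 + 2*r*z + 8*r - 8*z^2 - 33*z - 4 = r*(6*z - 6) - 24*z^2 + 21*z + 3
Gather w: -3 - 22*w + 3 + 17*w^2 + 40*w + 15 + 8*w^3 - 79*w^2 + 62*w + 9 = 8*w^3 - 62*w^2 + 80*w + 24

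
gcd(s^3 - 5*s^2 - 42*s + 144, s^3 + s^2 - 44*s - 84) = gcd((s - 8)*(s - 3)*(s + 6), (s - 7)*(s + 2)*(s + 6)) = s + 6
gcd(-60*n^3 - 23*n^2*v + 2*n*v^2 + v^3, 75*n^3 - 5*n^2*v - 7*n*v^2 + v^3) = -15*n^2 - 2*n*v + v^2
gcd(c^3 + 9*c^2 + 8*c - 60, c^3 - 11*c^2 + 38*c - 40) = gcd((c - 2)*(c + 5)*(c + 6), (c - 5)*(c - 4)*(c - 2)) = c - 2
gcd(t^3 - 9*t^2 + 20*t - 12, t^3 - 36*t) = t - 6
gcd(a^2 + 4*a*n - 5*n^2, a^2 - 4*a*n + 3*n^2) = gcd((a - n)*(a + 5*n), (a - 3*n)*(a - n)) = a - n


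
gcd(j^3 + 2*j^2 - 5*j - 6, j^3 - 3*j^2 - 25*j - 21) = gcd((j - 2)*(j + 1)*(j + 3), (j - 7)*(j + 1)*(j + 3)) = j^2 + 4*j + 3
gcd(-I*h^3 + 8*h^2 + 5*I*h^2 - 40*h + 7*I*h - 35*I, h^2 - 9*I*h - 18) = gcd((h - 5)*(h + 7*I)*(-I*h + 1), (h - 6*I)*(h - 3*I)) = 1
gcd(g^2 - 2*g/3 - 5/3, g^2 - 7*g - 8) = g + 1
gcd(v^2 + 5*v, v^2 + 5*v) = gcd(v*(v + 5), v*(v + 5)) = v^2 + 5*v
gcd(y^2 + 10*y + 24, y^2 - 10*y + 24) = 1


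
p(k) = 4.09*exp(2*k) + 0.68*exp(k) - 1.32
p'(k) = 8.18*exp(2*k) + 0.68*exp(k) = (8.18*exp(k) + 0.68)*exp(k)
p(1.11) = 38.40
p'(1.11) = 77.38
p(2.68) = 878.64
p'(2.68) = 1750.01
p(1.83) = 161.86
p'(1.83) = 322.12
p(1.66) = 115.39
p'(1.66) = 229.84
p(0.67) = 15.63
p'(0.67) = 32.57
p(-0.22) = 1.86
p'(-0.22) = 5.81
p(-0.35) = 1.19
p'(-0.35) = 4.54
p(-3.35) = -1.29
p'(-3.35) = 0.03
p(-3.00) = -1.28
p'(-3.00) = 0.05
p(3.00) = 1662.36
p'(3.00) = 3313.71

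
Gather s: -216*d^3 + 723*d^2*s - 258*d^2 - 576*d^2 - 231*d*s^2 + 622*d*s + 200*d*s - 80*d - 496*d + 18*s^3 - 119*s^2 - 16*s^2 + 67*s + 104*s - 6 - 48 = -216*d^3 - 834*d^2 - 576*d + 18*s^3 + s^2*(-231*d - 135) + s*(723*d^2 + 822*d + 171) - 54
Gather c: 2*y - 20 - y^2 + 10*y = -y^2 + 12*y - 20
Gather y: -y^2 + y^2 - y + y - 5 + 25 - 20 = 0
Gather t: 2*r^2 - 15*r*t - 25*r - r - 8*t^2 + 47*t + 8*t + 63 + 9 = 2*r^2 - 26*r - 8*t^2 + t*(55 - 15*r) + 72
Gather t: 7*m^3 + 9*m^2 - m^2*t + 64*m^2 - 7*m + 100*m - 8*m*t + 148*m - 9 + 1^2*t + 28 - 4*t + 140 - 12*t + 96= 7*m^3 + 73*m^2 + 241*m + t*(-m^2 - 8*m - 15) + 255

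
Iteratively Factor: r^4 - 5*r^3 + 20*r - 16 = (r - 4)*(r^3 - r^2 - 4*r + 4) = (r - 4)*(r - 1)*(r^2 - 4) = (r - 4)*(r - 2)*(r - 1)*(r + 2)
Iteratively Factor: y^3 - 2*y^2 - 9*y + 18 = (y - 3)*(y^2 + y - 6) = (y - 3)*(y + 3)*(y - 2)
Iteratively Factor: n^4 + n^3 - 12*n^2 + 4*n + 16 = (n - 2)*(n^3 + 3*n^2 - 6*n - 8) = (n - 2)^2*(n^2 + 5*n + 4) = (n - 2)^2*(n + 1)*(n + 4)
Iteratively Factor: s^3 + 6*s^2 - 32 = (s + 4)*(s^2 + 2*s - 8) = (s - 2)*(s + 4)*(s + 4)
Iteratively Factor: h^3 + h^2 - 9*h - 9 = (h - 3)*(h^2 + 4*h + 3) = (h - 3)*(h + 3)*(h + 1)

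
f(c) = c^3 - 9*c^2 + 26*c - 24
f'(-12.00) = 674.00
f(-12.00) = -3360.00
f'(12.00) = 242.00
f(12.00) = 720.00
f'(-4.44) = 165.06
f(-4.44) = -404.39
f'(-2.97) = 105.92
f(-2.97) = -206.81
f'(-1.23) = 52.68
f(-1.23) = -71.46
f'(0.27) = 21.36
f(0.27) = -17.62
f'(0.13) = 23.71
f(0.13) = -20.77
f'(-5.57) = 219.33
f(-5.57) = -620.85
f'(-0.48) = 35.33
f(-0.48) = -38.66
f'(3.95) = 1.71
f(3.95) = -0.09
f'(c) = 3*c^2 - 18*c + 26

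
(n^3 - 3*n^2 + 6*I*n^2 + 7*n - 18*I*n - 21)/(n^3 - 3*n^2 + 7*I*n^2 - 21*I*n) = (n - I)/n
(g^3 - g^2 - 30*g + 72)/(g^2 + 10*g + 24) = (g^2 - 7*g + 12)/(g + 4)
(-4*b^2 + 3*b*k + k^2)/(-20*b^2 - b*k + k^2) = (b - k)/(5*b - k)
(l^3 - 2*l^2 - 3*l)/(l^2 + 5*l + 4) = l*(l - 3)/(l + 4)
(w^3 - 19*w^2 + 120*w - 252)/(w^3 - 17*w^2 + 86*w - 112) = (w^2 - 12*w + 36)/(w^2 - 10*w + 16)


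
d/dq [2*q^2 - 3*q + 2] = 4*q - 3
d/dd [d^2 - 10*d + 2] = 2*d - 10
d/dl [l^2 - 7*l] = 2*l - 7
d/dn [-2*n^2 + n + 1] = 1 - 4*n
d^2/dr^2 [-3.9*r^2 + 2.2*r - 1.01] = -7.80000000000000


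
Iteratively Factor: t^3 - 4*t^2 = (t)*(t^2 - 4*t) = t*(t - 4)*(t)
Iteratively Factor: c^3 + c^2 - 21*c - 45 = (c + 3)*(c^2 - 2*c - 15) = (c - 5)*(c + 3)*(c + 3)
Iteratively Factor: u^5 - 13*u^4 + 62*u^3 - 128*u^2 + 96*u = (u - 2)*(u^4 - 11*u^3 + 40*u^2 - 48*u) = (u - 4)*(u - 2)*(u^3 - 7*u^2 + 12*u) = (u - 4)^2*(u - 2)*(u^2 - 3*u) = u*(u - 4)^2*(u - 2)*(u - 3)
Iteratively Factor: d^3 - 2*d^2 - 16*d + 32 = (d - 4)*(d^2 + 2*d - 8) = (d - 4)*(d + 4)*(d - 2)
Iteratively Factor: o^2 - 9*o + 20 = (o - 4)*(o - 5)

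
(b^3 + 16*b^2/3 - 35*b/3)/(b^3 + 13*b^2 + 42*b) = (b - 5/3)/(b + 6)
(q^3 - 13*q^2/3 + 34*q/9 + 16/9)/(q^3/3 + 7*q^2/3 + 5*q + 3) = (9*q^3 - 39*q^2 + 34*q + 16)/(3*(q^3 + 7*q^2 + 15*q + 9))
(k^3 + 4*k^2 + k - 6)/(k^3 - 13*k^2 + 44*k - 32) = (k^2 + 5*k + 6)/(k^2 - 12*k + 32)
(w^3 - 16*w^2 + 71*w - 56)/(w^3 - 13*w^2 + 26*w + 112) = (w - 1)/(w + 2)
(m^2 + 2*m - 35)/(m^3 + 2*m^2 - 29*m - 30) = (m + 7)/(m^2 + 7*m + 6)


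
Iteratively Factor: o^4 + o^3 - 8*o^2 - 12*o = (o + 2)*(o^3 - o^2 - 6*o) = (o + 2)^2*(o^2 - 3*o) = (o - 3)*(o + 2)^2*(o)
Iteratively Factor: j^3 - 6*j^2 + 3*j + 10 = (j - 5)*(j^2 - j - 2) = (j - 5)*(j - 2)*(j + 1)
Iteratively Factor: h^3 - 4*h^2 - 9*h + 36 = (h - 3)*(h^2 - h - 12) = (h - 4)*(h - 3)*(h + 3)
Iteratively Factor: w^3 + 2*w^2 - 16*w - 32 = (w + 2)*(w^2 - 16) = (w - 4)*(w + 2)*(w + 4)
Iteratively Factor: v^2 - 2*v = (v)*(v - 2)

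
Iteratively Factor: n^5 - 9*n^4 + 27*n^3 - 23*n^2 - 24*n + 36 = (n - 2)*(n^4 - 7*n^3 + 13*n^2 + 3*n - 18) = (n - 2)^2*(n^3 - 5*n^2 + 3*n + 9) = (n - 3)*(n - 2)^2*(n^2 - 2*n - 3) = (n - 3)*(n - 2)^2*(n + 1)*(n - 3)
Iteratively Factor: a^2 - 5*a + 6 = (a - 3)*(a - 2)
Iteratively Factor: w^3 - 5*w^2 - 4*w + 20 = (w - 5)*(w^2 - 4) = (w - 5)*(w - 2)*(w + 2)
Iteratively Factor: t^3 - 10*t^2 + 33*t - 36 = (t - 3)*(t^2 - 7*t + 12) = (t - 4)*(t - 3)*(t - 3)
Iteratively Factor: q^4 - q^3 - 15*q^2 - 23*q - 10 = (q - 5)*(q^3 + 4*q^2 + 5*q + 2) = (q - 5)*(q + 1)*(q^2 + 3*q + 2) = (q - 5)*(q + 1)*(q + 2)*(q + 1)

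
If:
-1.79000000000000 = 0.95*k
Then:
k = -1.88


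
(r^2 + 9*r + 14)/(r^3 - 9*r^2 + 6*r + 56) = (r + 7)/(r^2 - 11*r + 28)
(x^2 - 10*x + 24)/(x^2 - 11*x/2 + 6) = 2*(x - 6)/(2*x - 3)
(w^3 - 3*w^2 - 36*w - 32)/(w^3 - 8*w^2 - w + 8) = (w + 4)/(w - 1)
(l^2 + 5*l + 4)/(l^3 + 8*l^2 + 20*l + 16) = (l + 1)/(l^2 + 4*l + 4)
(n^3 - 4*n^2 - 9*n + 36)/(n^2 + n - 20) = (n^2 - 9)/(n + 5)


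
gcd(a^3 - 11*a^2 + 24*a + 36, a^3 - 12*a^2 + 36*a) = a^2 - 12*a + 36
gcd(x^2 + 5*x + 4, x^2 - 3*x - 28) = x + 4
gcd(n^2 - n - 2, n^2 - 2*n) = n - 2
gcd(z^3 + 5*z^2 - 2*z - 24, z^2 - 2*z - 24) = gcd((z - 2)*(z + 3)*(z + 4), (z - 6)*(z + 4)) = z + 4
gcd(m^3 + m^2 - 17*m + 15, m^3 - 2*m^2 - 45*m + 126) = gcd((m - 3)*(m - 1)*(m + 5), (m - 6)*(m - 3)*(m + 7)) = m - 3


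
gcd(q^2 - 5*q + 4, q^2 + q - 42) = 1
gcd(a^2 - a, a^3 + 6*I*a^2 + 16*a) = a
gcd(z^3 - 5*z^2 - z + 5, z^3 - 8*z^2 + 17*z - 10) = z^2 - 6*z + 5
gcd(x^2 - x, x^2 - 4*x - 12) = 1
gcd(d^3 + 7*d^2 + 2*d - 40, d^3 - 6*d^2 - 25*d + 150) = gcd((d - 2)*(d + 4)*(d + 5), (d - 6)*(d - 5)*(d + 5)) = d + 5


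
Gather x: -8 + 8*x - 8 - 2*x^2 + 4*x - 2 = -2*x^2 + 12*x - 18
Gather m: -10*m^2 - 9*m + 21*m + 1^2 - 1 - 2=-10*m^2 + 12*m - 2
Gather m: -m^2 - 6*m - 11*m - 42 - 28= -m^2 - 17*m - 70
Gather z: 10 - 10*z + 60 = 70 - 10*z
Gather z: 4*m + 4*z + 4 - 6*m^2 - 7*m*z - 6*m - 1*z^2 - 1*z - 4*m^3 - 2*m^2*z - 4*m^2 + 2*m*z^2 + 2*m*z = -4*m^3 - 10*m^2 - 2*m + z^2*(2*m - 1) + z*(-2*m^2 - 5*m + 3) + 4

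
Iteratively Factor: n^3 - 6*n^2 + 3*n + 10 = (n - 5)*(n^2 - n - 2) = (n - 5)*(n + 1)*(n - 2)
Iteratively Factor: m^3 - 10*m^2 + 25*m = (m)*(m^2 - 10*m + 25) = m*(m - 5)*(m - 5)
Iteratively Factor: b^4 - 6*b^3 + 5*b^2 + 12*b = (b - 3)*(b^3 - 3*b^2 - 4*b) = b*(b - 3)*(b^2 - 3*b - 4) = b*(b - 3)*(b + 1)*(b - 4)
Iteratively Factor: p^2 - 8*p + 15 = (p - 5)*(p - 3)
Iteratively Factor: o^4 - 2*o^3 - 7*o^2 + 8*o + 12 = (o + 1)*(o^3 - 3*o^2 - 4*o + 12) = (o - 2)*(o + 1)*(o^2 - o - 6) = (o - 2)*(o + 1)*(o + 2)*(o - 3)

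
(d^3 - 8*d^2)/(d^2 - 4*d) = d*(d - 8)/(d - 4)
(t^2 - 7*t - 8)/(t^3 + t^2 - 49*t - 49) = (t - 8)/(t^2 - 49)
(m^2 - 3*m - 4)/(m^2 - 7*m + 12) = (m + 1)/(m - 3)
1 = 1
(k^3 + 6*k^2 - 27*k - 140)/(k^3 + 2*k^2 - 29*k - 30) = (k^2 + 11*k + 28)/(k^2 + 7*k + 6)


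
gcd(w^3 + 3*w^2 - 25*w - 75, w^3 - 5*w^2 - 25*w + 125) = w^2 - 25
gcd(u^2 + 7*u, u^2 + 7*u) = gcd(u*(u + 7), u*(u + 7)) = u^2 + 7*u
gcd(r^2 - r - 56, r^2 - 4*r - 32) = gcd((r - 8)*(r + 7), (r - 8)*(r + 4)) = r - 8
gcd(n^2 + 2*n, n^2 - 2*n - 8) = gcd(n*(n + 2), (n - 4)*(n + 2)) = n + 2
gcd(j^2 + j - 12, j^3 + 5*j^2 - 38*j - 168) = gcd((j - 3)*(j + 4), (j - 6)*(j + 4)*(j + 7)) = j + 4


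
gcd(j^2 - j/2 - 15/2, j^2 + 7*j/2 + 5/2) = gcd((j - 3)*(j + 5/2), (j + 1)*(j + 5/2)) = j + 5/2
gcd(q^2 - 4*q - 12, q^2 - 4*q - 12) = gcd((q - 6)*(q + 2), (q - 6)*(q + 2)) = q^2 - 4*q - 12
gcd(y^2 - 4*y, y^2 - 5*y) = y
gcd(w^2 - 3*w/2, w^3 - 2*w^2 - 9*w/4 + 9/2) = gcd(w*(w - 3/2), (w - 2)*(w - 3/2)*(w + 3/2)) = w - 3/2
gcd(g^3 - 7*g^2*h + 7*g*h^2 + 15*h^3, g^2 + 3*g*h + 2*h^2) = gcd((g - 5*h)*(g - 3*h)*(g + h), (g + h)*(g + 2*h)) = g + h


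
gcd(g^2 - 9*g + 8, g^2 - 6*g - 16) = g - 8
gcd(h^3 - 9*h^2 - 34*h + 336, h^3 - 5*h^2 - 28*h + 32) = h - 8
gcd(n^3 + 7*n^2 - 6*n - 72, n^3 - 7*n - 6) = n - 3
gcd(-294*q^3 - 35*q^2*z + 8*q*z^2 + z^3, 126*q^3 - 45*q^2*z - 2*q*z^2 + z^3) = -42*q^2 + q*z + z^2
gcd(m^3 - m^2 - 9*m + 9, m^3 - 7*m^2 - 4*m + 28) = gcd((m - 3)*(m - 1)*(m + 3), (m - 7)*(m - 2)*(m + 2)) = 1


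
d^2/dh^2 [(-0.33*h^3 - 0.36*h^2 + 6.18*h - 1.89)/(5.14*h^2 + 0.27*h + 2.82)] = (-1.4210854715202e-14*h^5 + 1.4210854715202e-14*h^4 + 337.063926*h^3 - 269.797068*h^2 - 568.950588*h + 39.37815)/(135.796744*h^6 + 21.399876*h^5 + 224.633934*h^4 + 23.501259*h^3 + 123.242742*h^2 + 6.441444*h + 22.425768)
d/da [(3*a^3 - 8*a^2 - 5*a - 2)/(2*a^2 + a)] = 2*(3*a^4 + 3*a^3 + a^2 + 4*a + 1)/(a^2*(4*a^2 + 4*a + 1))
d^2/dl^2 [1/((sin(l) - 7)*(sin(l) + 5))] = (-4*sin(l)^4 + 6*sin(l)^3 - 138*sin(l)^2 + 58*sin(l) + 78)/((sin(l) - 7)^3*(sin(l) + 5)^3)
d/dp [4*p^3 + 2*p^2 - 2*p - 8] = 12*p^2 + 4*p - 2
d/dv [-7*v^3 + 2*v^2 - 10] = v*(4 - 21*v)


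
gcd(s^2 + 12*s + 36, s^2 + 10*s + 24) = s + 6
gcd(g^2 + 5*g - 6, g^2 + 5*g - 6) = g^2 + 5*g - 6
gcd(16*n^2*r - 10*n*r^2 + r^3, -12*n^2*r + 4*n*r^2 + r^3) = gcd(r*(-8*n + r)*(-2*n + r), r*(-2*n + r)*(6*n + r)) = -2*n*r + r^2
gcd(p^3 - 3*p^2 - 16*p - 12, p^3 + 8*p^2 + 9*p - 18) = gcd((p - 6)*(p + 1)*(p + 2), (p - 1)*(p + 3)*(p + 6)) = 1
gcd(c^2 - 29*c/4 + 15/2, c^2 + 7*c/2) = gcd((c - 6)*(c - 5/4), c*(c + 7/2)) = 1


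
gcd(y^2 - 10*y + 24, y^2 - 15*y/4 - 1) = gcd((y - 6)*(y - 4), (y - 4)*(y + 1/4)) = y - 4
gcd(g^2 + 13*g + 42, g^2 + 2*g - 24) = g + 6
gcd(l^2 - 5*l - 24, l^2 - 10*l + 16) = l - 8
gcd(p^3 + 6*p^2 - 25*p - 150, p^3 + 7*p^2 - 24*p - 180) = p^2 + p - 30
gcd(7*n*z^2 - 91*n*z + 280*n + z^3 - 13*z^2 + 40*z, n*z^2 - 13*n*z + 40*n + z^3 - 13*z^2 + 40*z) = z^2 - 13*z + 40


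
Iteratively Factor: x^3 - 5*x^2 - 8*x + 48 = (x - 4)*(x^2 - x - 12) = (x - 4)*(x + 3)*(x - 4)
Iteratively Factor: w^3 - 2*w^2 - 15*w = (w - 5)*(w^2 + 3*w) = w*(w - 5)*(w + 3)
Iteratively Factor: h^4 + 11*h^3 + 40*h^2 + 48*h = (h)*(h^3 + 11*h^2 + 40*h + 48) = h*(h + 4)*(h^2 + 7*h + 12) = h*(h + 3)*(h + 4)*(h + 4)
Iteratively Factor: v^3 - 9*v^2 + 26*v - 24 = (v - 4)*(v^2 - 5*v + 6) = (v - 4)*(v - 3)*(v - 2)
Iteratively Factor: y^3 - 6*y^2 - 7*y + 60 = (y - 5)*(y^2 - y - 12) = (y - 5)*(y + 3)*(y - 4)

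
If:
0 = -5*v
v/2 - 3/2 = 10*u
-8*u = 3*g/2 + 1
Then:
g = 2/15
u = -3/20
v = 0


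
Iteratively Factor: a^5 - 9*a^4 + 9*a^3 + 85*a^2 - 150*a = (a + 3)*(a^4 - 12*a^3 + 45*a^2 - 50*a) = (a - 5)*(a + 3)*(a^3 - 7*a^2 + 10*a) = (a - 5)*(a - 2)*(a + 3)*(a^2 - 5*a) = (a - 5)^2*(a - 2)*(a + 3)*(a)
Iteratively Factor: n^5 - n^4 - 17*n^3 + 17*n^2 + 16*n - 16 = (n - 4)*(n^4 + 3*n^3 - 5*n^2 - 3*n + 4) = (n - 4)*(n + 1)*(n^3 + 2*n^2 - 7*n + 4) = (n - 4)*(n + 1)*(n + 4)*(n^2 - 2*n + 1) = (n - 4)*(n - 1)*(n + 1)*(n + 4)*(n - 1)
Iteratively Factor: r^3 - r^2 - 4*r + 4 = (r - 2)*(r^2 + r - 2) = (r - 2)*(r - 1)*(r + 2)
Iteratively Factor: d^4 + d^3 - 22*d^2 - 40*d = (d - 5)*(d^3 + 6*d^2 + 8*d) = (d - 5)*(d + 2)*(d^2 + 4*d) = (d - 5)*(d + 2)*(d + 4)*(d)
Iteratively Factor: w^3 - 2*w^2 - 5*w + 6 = (w - 3)*(w^2 + w - 2) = (w - 3)*(w - 1)*(w + 2)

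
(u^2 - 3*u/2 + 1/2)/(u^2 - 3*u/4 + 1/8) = 4*(u - 1)/(4*u - 1)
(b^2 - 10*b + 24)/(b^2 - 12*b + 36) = (b - 4)/(b - 6)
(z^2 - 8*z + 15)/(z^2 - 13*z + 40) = (z - 3)/(z - 8)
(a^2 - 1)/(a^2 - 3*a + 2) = (a + 1)/(a - 2)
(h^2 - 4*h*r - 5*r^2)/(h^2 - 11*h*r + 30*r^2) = (-h - r)/(-h + 6*r)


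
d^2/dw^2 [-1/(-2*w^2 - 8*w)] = (-w*(w + 4) + 4*(w + 2)^2)/(w^3*(w + 4)^3)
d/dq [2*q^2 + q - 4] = 4*q + 1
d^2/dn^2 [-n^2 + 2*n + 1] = -2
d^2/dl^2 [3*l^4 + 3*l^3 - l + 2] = 18*l*(2*l + 1)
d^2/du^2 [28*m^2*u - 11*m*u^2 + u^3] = -22*m + 6*u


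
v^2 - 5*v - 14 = (v - 7)*(v + 2)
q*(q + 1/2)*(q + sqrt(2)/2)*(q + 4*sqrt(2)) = q^4 + q^3/2 + 9*sqrt(2)*q^3/2 + 9*sqrt(2)*q^2/4 + 4*q^2 + 2*q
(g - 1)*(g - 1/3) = g^2 - 4*g/3 + 1/3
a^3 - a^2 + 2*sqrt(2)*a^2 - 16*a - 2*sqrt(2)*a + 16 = (a - 1)*(a - 2*sqrt(2))*(a + 4*sqrt(2))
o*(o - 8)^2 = o^3 - 16*o^2 + 64*o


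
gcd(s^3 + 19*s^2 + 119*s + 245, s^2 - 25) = s + 5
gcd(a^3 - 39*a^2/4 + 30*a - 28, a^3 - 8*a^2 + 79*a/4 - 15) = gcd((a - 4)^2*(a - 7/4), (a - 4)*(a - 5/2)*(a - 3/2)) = a - 4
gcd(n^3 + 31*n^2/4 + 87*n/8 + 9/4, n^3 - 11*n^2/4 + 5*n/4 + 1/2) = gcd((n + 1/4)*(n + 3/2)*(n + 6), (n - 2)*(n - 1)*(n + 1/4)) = n + 1/4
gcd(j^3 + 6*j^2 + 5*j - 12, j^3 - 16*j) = j + 4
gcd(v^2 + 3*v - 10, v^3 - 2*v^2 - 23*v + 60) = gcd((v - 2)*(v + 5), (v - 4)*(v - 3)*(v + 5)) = v + 5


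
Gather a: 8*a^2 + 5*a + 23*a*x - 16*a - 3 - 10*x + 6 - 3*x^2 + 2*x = 8*a^2 + a*(23*x - 11) - 3*x^2 - 8*x + 3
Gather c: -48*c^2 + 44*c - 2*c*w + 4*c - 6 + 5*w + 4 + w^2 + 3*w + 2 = -48*c^2 + c*(48 - 2*w) + w^2 + 8*w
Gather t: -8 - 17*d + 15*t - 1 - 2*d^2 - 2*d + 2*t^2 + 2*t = -2*d^2 - 19*d + 2*t^2 + 17*t - 9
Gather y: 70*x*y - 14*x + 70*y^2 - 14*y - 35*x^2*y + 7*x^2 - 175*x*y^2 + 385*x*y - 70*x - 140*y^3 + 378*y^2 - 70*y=7*x^2 - 84*x - 140*y^3 + y^2*(448 - 175*x) + y*(-35*x^2 + 455*x - 84)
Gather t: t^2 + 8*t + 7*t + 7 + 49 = t^2 + 15*t + 56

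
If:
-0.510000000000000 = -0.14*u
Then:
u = 3.64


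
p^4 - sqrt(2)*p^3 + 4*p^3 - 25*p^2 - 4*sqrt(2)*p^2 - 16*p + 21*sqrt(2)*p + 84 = (p - 3)*(p + 7)*(p - 2*sqrt(2))*(p + sqrt(2))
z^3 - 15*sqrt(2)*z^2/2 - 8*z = z*(z - 8*sqrt(2))*(z + sqrt(2)/2)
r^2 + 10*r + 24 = (r + 4)*(r + 6)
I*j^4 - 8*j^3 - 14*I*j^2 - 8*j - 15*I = (j + I)*(j + 3*I)*(j + 5*I)*(I*j + 1)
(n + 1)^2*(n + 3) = n^3 + 5*n^2 + 7*n + 3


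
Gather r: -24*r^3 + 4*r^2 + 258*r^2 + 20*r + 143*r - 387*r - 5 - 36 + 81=-24*r^3 + 262*r^2 - 224*r + 40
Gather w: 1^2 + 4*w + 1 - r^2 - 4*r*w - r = -r^2 - r + w*(4 - 4*r) + 2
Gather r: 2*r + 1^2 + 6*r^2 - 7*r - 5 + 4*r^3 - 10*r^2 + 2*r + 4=4*r^3 - 4*r^2 - 3*r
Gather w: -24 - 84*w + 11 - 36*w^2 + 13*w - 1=-36*w^2 - 71*w - 14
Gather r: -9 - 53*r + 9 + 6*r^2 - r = 6*r^2 - 54*r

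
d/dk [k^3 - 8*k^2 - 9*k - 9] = 3*k^2 - 16*k - 9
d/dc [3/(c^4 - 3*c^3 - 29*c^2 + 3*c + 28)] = 3*(-4*c^3 + 9*c^2 + 58*c - 3)/(c^4 - 3*c^3 - 29*c^2 + 3*c + 28)^2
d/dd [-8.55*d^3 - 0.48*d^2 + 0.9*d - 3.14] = -25.65*d^2 - 0.96*d + 0.9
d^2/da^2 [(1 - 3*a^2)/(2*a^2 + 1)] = 10*(6*a^2 - 1)/(8*a^6 + 12*a^4 + 6*a^2 + 1)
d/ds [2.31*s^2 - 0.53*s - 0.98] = 4.62*s - 0.53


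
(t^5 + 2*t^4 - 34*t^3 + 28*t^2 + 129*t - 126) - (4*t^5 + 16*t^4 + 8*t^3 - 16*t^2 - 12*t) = -3*t^5 - 14*t^4 - 42*t^3 + 44*t^2 + 141*t - 126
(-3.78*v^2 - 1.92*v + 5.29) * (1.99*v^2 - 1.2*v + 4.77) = -7.5222*v^4 + 0.7152*v^3 - 5.1995*v^2 - 15.5064*v + 25.2333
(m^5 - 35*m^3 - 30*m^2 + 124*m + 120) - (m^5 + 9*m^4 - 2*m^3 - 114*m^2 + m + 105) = -9*m^4 - 33*m^3 + 84*m^2 + 123*m + 15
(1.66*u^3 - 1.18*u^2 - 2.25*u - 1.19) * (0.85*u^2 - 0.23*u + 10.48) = 1.411*u^5 - 1.3848*u^4 + 15.7557*u^3 - 12.8604*u^2 - 23.3063*u - 12.4712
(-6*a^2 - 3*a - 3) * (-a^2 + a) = 6*a^4 - 3*a^3 - 3*a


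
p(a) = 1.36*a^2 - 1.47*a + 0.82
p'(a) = 2.72*a - 1.47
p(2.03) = 3.44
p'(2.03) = 4.05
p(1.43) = 1.50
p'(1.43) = 2.42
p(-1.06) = 3.91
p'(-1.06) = -4.35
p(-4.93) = 41.12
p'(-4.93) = -14.88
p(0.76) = 0.49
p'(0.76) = 0.60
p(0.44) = 0.44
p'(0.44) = -0.27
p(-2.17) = 10.41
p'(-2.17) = -7.37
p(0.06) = 0.74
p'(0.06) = -1.31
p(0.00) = 0.82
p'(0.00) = -1.47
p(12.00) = 179.02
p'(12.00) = 31.17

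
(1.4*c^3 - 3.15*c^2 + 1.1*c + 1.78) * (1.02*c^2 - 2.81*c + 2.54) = 1.428*c^5 - 7.147*c^4 + 13.5295*c^3 - 9.2764*c^2 - 2.2078*c + 4.5212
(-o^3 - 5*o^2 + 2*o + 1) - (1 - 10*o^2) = -o^3 + 5*o^2 + 2*o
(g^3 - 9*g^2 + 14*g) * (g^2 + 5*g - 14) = g^5 - 4*g^4 - 45*g^3 + 196*g^2 - 196*g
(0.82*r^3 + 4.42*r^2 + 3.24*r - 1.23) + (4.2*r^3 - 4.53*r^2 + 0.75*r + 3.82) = 5.02*r^3 - 0.11*r^2 + 3.99*r + 2.59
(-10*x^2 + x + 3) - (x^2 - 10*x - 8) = -11*x^2 + 11*x + 11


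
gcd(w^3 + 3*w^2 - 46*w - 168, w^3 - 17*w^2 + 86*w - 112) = w - 7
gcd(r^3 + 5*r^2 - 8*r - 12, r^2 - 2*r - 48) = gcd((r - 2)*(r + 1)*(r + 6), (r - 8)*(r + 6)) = r + 6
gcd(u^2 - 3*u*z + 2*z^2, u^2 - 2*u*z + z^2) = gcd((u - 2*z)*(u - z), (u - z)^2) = -u + z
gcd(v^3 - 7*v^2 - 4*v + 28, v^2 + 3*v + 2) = v + 2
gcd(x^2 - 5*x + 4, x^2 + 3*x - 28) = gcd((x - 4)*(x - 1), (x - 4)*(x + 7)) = x - 4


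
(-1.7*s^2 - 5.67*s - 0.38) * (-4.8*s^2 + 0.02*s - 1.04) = 8.16*s^4 + 27.182*s^3 + 3.4786*s^2 + 5.8892*s + 0.3952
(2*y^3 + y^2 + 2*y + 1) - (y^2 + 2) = 2*y^3 + 2*y - 1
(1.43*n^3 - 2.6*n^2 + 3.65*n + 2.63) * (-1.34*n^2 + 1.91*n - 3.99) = -1.9162*n^5 + 6.2153*n^4 - 15.5627*n^3 + 13.8213*n^2 - 9.5402*n - 10.4937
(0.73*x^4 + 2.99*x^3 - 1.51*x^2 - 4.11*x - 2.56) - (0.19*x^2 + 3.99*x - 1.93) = 0.73*x^4 + 2.99*x^3 - 1.7*x^2 - 8.1*x - 0.63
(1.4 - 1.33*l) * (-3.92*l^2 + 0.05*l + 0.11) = 5.2136*l^3 - 5.5545*l^2 - 0.0763*l + 0.154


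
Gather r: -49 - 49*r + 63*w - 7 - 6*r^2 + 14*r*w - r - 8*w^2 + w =-6*r^2 + r*(14*w - 50) - 8*w^2 + 64*w - 56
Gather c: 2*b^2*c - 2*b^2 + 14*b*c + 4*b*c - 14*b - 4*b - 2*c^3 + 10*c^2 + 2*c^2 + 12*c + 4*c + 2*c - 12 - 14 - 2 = -2*b^2 - 18*b - 2*c^3 + 12*c^2 + c*(2*b^2 + 18*b + 18) - 28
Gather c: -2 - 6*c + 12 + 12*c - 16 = 6*c - 6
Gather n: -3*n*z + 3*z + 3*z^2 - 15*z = -3*n*z + 3*z^2 - 12*z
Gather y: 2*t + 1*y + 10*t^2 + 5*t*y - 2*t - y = 10*t^2 + 5*t*y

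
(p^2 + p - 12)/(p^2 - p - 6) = (p + 4)/(p + 2)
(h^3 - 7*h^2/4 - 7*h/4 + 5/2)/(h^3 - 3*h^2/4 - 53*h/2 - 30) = (h^2 - 3*h + 2)/(h^2 - 2*h - 24)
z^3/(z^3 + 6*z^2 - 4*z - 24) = z^3/(z^3 + 6*z^2 - 4*z - 24)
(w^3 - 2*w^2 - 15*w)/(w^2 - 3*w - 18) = w*(w - 5)/(w - 6)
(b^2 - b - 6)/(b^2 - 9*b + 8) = (b^2 - b - 6)/(b^2 - 9*b + 8)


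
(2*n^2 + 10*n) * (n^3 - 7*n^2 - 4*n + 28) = 2*n^5 - 4*n^4 - 78*n^3 + 16*n^2 + 280*n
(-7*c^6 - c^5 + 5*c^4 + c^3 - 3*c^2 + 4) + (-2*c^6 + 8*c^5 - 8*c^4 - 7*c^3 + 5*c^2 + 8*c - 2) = -9*c^6 + 7*c^5 - 3*c^4 - 6*c^3 + 2*c^2 + 8*c + 2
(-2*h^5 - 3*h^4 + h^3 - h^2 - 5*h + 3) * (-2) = 4*h^5 + 6*h^4 - 2*h^3 + 2*h^2 + 10*h - 6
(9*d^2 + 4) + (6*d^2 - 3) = 15*d^2 + 1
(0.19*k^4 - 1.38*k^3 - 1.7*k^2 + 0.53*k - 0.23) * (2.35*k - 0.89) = 0.4465*k^5 - 3.4121*k^4 - 2.7668*k^3 + 2.7585*k^2 - 1.0122*k + 0.2047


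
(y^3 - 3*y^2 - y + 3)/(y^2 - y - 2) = (y^2 - 4*y + 3)/(y - 2)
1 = 1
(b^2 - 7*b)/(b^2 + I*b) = (b - 7)/(b + I)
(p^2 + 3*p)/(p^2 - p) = (p + 3)/(p - 1)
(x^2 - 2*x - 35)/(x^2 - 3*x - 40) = (x - 7)/(x - 8)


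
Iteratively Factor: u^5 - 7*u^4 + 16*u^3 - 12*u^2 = (u - 2)*(u^4 - 5*u^3 + 6*u^2) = u*(u - 2)*(u^3 - 5*u^2 + 6*u) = u^2*(u - 2)*(u^2 - 5*u + 6) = u^2*(u - 3)*(u - 2)*(u - 2)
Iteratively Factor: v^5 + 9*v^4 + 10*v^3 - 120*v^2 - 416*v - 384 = (v - 4)*(v^4 + 13*v^3 + 62*v^2 + 128*v + 96) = (v - 4)*(v + 4)*(v^3 + 9*v^2 + 26*v + 24) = (v - 4)*(v + 3)*(v + 4)*(v^2 + 6*v + 8) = (v - 4)*(v + 3)*(v + 4)^2*(v + 2)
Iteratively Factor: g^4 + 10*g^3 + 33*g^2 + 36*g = (g + 4)*(g^3 + 6*g^2 + 9*g) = (g + 3)*(g + 4)*(g^2 + 3*g) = g*(g + 3)*(g + 4)*(g + 3)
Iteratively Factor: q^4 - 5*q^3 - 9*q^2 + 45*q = (q)*(q^3 - 5*q^2 - 9*q + 45) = q*(q - 3)*(q^2 - 2*q - 15) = q*(q - 5)*(q - 3)*(q + 3)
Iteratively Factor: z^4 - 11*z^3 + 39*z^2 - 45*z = (z - 5)*(z^3 - 6*z^2 + 9*z) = (z - 5)*(z - 3)*(z^2 - 3*z) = (z - 5)*(z - 3)^2*(z)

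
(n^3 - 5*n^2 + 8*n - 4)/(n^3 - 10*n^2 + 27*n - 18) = (n^2 - 4*n + 4)/(n^2 - 9*n + 18)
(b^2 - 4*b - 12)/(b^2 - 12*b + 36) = (b + 2)/(b - 6)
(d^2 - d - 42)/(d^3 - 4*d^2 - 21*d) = (d + 6)/(d*(d + 3))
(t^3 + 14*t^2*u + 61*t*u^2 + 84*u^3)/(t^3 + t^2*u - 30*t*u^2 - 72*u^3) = (t + 7*u)/(t - 6*u)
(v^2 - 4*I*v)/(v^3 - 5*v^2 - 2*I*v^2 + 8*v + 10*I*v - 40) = v/(v^2 + v*(-5 + 2*I) - 10*I)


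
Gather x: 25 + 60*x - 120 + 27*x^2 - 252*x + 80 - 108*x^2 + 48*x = -81*x^2 - 144*x - 15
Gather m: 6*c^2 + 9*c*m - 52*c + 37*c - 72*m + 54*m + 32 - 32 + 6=6*c^2 - 15*c + m*(9*c - 18) + 6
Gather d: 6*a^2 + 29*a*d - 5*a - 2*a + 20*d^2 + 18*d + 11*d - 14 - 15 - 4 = 6*a^2 - 7*a + 20*d^2 + d*(29*a + 29) - 33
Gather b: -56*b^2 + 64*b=-56*b^2 + 64*b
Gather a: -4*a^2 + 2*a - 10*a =-4*a^2 - 8*a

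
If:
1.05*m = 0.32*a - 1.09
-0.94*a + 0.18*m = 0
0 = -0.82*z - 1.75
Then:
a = -0.21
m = -1.10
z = -2.13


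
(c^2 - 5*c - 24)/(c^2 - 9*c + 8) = (c + 3)/(c - 1)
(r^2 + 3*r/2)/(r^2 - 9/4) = 2*r/(2*r - 3)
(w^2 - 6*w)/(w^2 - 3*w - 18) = w/(w + 3)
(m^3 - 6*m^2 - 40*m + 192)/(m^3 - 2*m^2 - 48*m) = (m - 4)/m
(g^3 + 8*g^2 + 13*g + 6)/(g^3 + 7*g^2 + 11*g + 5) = (g + 6)/(g + 5)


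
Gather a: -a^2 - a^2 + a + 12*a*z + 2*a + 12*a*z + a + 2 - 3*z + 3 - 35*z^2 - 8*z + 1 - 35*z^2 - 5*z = -2*a^2 + a*(24*z + 4) - 70*z^2 - 16*z + 6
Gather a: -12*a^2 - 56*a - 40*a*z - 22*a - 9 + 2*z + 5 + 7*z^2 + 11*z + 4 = -12*a^2 + a*(-40*z - 78) + 7*z^2 + 13*z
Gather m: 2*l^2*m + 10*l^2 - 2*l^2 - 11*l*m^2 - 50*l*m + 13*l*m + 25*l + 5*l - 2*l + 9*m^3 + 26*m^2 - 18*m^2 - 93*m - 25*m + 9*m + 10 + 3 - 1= 8*l^2 + 28*l + 9*m^3 + m^2*(8 - 11*l) + m*(2*l^2 - 37*l - 109) + 12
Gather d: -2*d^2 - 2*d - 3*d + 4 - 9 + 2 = -2*d^2 - 5*d - 3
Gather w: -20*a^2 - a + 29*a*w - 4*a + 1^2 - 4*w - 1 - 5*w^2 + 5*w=-20*a^2 - 5*a - 5*w^2 + w*(29*a + 1)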